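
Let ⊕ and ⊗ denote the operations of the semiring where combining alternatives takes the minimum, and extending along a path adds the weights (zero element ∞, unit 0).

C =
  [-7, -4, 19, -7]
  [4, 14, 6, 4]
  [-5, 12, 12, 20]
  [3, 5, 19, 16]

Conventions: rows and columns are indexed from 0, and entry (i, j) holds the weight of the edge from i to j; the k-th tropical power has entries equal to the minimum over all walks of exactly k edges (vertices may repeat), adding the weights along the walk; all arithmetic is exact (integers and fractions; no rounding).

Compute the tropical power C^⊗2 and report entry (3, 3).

C^⊗2:
  [-14, -11, 2, -14]
  [-3, 0, 18, -3]
  [-12, -9, 14, -12]
  [-4, -1, 11, -4]
Key observation: the optimum is the walk 3->0->3, with weight 3 + (-7) = -4.
Optimal value attained by: walk 3->0->3.
Answer: (C^⊗2)[3][3] = -4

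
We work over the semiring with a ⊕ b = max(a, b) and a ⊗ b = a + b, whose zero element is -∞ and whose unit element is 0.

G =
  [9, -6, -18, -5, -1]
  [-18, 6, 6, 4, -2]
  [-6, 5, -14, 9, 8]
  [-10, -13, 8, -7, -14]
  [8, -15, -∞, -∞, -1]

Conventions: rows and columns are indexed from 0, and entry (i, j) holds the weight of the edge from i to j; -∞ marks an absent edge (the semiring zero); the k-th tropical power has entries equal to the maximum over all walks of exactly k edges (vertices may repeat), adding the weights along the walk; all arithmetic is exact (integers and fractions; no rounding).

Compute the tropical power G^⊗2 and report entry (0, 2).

G^⊗2:
  [18, 3, 3, 4, 8]
  [6, 12, 12, 15, 14]
  [16, 11, 17, 9, 7]
  [2, 13, 1, 17, 16]
  [17, 2, -9, 3, 7]
Key observation: the optimum is the walk 0->3->2, with weight (-5) + 8 = 3.
Optimal value attained by: walk 0->3->2.
Answer: (G^⊗2)[0][2] = 3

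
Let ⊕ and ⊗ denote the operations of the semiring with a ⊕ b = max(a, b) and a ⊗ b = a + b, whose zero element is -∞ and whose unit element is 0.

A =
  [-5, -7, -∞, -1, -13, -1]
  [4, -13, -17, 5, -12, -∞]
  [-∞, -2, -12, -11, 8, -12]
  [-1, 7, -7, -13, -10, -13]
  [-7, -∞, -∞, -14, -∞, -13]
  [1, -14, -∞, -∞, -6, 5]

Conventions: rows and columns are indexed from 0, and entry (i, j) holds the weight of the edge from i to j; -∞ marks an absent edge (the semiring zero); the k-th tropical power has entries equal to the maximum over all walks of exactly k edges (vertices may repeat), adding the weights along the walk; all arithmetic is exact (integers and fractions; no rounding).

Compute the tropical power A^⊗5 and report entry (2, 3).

A^⊗2:
  [0, 6, -8, -2, -7, 4]
  [4, 12, -2, 3, -5, 3]
  [2, -4, -18, 3, -4, -5]
  [11, -6, -10, 12, 1, -2]
  [-12, -7, -21, -8, -19, -8]
  [6, -6, -31, 0, -1, 10]
A^⊗3:
  [10, 5, -9, 11, 0, 9]
  [16, 10, -4, 17, 6, 8]
  [2, 10, -4, 1, -7, 1]
  [11, 19, 5, 10, 2, 10]
  [-3, -1, -15, -2, -13, -3]
  [11, 7, -7, 5, 4, 15]
A^⊗4:
  [10, 18, 4, 10, 3, 14]
  [16, 24, 10, 15, 7, 15]
  [14, 8, -6, 15, 4, 6]
  [23, 17, 3, 24, 13, 15]
  [3, 5, -9, 4, -7, 2]
  [16, 12, -2, 12, 9, 20]
A^⊗5:
  [22, 17, 3, 23, 12, 19]
  [28, 22, 8, 29, 18, 20]
  [14, 22, 8, 13, 5, 13]
  [23, 31, 17, 22, 14, 22]
  [9, 11, -3, 10, -1, 7]
  [21, 19, 5, 17, 14, 25]
Key observation: the optimum is the walk 2->1->0->3->1->3, with weight (-2) + 4 + (-1) + 7 + 5 = 13.
Optimal value attained by: walk 2->1->0->3->1->3.
Answer: (A^⊗5)[2][3] = 13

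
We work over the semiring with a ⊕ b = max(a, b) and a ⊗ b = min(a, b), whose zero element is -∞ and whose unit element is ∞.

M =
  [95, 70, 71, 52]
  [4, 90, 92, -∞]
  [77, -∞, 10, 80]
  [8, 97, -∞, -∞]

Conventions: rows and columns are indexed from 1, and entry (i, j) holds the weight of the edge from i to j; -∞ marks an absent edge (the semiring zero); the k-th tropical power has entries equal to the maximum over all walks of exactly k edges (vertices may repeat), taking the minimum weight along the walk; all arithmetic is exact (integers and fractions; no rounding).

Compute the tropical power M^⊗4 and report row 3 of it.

M^⊗2:
  [95, 70, 71, 71]
  [77, 90, 90, 80]
  [77, 80, 71, 52]
  [8, 90, 92, 8]
M^⊗3:
  [95, 71, 71, 71]
  [77, 90, 90, 80]
  [77, 80, 80, 71]
  [77, 90, 90, 80]
M^⊗4:
  [95, 71, 71, 71]
  [77, 90, 90, 80]
  [77, 80, 80, 80]
  [77, 90, 90, 80]
Answer: row 3 of M^⊗4 = [77, 80, 80, 80]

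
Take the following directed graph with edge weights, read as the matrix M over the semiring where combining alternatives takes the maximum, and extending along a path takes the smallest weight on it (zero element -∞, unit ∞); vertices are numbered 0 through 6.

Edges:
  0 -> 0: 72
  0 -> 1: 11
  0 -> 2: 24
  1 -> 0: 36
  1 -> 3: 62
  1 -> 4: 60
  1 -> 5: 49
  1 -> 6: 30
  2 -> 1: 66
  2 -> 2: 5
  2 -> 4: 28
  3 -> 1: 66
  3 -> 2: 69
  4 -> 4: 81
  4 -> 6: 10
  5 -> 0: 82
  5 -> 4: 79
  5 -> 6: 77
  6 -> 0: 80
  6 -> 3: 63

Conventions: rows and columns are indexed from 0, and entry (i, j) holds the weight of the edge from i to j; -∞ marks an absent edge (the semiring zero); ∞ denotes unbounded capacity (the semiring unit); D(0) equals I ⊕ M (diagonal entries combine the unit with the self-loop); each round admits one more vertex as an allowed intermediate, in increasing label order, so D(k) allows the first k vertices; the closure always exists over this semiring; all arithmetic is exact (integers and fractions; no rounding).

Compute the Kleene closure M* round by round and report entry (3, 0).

D(0):
  [∞, 11, 24, -∞, -∞, -∞, -∞]
  [36, ∞, -∞, 62, 60, 49, 30]
  [-∞, 66, ∞, -∞, 28, -∞, -∞]
  [-∞, 66, 69, ∞, -∞, -∞, -∞]
  [-∞, -∞, -∞, -∞, ∞, -∞, 10]
  [82, -∞, -∞, -∞, 79, ∞, 77]
  [80, -∞, -∞, 63, -∞, -∞, ∞]
D(1):
  [∞, 11, 24, -∞, -∞, -∞, -∞]
  [36, ∞, 24, 62, 60, 49, 30]
  [-∞, 66, ∞, -∞, 28, -∞, -∞]
  [-∞, 66, 69, ∞, -∞, -∞, -∞]
  [-∞, -∞, -∞, -∞, ∞, -∞, 10]
  [82, 11, 24, -∞, 79, ∞, 77]
  [80, 11, 24, 63, -∞, -∞, ∞]
D(2):
  [∞, 11, 24, 11, 11, 11, 11]
  [36, ∞, 24, 62, 60, 49, 30]
  [36, 66, ∞, 62, 60, 49, 30]
  [36, 66, 69, ∞, 60, 49, 30]
  [-∞, -∞, -∞, -∞, ∞, -∞, 10]
  [82, 11, 24, 11, 79, ∞, 77]
  [80, 11, 24, 63, 11, 11, ∞]
D(3):
  [∞, 24, 24, 24, 24, 24, 24]
  [36, ∞, 24, 62, 60, 49, 30]
  [36, 66, ∞, 62, 60, 49, 30]
  [36, 66, 69, ∞, 60, 49, 30]
  [-∞, -∞, -∞, -∞, ∞, -∞, 10]
  [82, 24, 24, 24, 79, ∞, 77]
  [80, 24, 24, 63, 24, 24, ∞]
D(4):
  [∞, 24, 24, 24, 24, 24, 24]
  [36, ∞, 62, 62, 60, 49, 30]
  [36, 66, ∞, 62, 60, 49, 30]
  [36, 66, 69, ∞, 60, 49, 30]
  [-∞, -∞, -∞, -∞, ∞, -∞, 10]
  [82, 24, 24, 24, 79, ∞, 77]
  [80, 63, 63, 63, 60, 49, ∞]
D(5):
  [∞, 24, 24, 24, 24, 24, 24]
  [36, ∞, 62, 62, 60, 49, 30]
  [36, 66, ∞, 62, 60, 49, 30]
  [36, 66, 69, ∞, 60, 49, 30]
  [-∞, -∞, -∞, -∞, ∞, -∞, 10]
  [82, 24, 24, 24, 79, ∞, 77]
  [80, 63, 63, 63, 60, 49, ∞]
D(6):
  [∞, 24, 24, 24, 24, 24, 24]
  [49, ∞, 62, 62, 60, 49, 49]
  [49, 66, ∞, 62, 60, 49, 49]
  [49, 66, 69, ∞, 60, 49, 49]
  [-∞, -∞, -∞, -∞, ∞, -∞, 10]
  [82, 24, 24, 24, 79, ∞, 77]
  [80, 63, 63, 63, 60, 49, ∞]
D(7):
  [∞, 24, 24, 24, 24, 24, 24]
  [49, ∞, 62, 62, 60, 49, 49]
  [49, 66, ∞, 62, 60, 49, 49]
  [49, 66, 69, ∞, 60, 49, 49]
  [10, 10, 10, 10, ∞, 10, 10]
  [82, 63, 63, 63, 79, ∞, 77]
  [80, 63, 63, 63, 60, 49, ∞]
Answer: M*[3][0] = 49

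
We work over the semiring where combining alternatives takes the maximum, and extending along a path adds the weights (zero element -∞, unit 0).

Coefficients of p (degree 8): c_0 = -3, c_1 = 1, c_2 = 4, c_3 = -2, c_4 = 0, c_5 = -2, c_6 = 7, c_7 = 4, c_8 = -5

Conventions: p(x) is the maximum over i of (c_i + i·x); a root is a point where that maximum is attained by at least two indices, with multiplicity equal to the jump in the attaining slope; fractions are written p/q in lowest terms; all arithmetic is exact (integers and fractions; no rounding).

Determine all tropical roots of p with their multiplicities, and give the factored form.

hull edge (i=0, c=-3) to (i=1, c=1): slope 4, span 1
hull edge (i=1, c=1) to (i=2, c=4): slope 3, span 1
hull edge (i=2, c=4) to (i=6, c=7): slope 3/4, span 4
hull edge (i=6, c=7) to (i=7, c=4): slope -3, span 1
hull edge (i=7, c=4) to (i=8, c=-5): slope -9, span 1
Factored form: p(x) = -5 ⊗ (x ⊕ (-4)) ⊗ (x ⊕ (-3)) ⊗ (x ⊕ (-3/4)) ⊗ (x ⊕ (-3/4)) ⊗ (x ⊕ (-3/4)) ⊗ (x ⊕ (-3/4)) ⊗ (x ⊕ 3) ⊗ (x ⊕ 9)
Answer: roots = -4 (mult 1), -3 (mult 1), -3/4 (mult 4), 3 (mult 1), 9 (mult 1)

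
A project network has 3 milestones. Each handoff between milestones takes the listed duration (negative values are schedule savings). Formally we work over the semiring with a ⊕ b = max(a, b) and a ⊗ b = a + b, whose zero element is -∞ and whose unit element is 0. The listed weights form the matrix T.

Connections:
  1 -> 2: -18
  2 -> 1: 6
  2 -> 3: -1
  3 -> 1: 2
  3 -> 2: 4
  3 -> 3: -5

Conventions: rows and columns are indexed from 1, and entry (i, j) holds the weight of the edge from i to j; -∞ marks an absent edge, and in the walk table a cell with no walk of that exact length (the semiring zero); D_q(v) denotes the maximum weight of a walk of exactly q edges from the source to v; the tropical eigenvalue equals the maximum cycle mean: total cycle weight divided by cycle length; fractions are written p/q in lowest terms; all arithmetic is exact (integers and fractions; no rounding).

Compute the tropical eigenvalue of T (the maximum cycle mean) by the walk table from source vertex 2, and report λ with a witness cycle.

q=0: [-∞, 0, -∞]
q=1: [6, -∞, -1]
q=2: [1, 3, -6]
q=3: [9, -2, 2]
Optimal cycle mean attained by: cycle 2->3->2, total (-1) + 4, length 2.
Answer: λ = 3/2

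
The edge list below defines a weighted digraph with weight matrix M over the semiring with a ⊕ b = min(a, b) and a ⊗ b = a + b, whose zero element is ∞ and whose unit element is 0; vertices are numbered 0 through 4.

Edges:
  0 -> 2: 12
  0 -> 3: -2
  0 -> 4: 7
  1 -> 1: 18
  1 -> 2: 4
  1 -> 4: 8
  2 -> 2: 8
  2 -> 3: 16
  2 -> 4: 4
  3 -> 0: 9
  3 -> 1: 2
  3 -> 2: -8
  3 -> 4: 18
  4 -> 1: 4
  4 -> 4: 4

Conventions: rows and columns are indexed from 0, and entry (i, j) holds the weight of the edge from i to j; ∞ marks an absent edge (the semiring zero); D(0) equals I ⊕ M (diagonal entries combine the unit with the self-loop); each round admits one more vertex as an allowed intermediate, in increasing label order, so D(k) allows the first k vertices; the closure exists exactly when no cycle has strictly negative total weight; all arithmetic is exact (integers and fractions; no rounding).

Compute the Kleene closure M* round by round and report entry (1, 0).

D(0):
  [0, ∞, 12, -2, 7]
  [∞, 0, 4, ∞, 8]
  [∞, ∞, 0, 16, 4]
  [9, 2, -8, 0, 18]
  [∞, 4, ∞, ∞, 0]
D(1):
  [0, ∞, 12, -2, 7]
  [∞, 0, 4, ∞, 8]
  [∞, ∞, 0, 16, 4]
  [9, 2, -8, 0, 16]
  [∞, 4, ∞, ∞, 0]
D(2):
  [0, ∞, 12, -2, 7]
  [∞, 0, 4, ∞, 8]
  [∞, ∞, 0, 16, 4]
  [9, 2, -8, 0, 10]
  [∞, 4, 8, ∞, 0]
D(3):
  [0, ∞, 12, -2, 7]
  [∞, 0, 4, 20, 8]
  [∞, ∞, 0, 16, 4]
  [9, 2, -8, 0, -4]
  [∞, 4, 8, 24, 0]
D(4):
  [0, 0, -10, -2, -6]
  [29, 0, 4, 20, 8]
  [25, 18, 0, 16, 4]
  [9, 2, -8, 0, -4]
  [33, 4, 8, 24, 0]
D(5):
  [0, -2, -10, -2, -6]
  [29, 0, 4, 20, 8]
  [25, 8, 0, 16, 4]
  [9, 0, -8, 0, -4]
  [33, 4, 8, 24, 0]
Answer: M*[1][0] = 29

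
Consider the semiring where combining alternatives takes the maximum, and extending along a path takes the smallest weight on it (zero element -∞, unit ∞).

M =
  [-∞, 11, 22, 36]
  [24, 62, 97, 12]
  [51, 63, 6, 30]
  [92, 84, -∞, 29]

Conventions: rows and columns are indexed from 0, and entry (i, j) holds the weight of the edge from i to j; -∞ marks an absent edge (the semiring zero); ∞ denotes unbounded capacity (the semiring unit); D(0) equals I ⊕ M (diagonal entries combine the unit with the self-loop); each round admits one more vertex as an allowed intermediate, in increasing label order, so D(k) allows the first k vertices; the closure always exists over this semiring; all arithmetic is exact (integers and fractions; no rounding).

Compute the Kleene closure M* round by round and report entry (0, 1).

D(0):
  [∞, 11, 22, 36]
  [24, ∞, 97, 12]
  [51, 63, ∞, 30]
  [92, 84, -∞, ∞]
D(1):
  [∞, 11, 22, 36]
  [24, ∞, 97, 24]
  [51, 63, ∞, 36]
  [92, 84, 22, ∞]
D(2):
  [∞, 11, 22, 36]
  [24, ∞, 97, 24]
  [51, 63, ∞, 36]
  [92, 84, 84, ∞]
D(3):
  [∞, 22, 22, 36]
  [51, ∞, 97, 36]
  [51, 63, ∞, 36]
  [92, 84, 84, ∞]
D(4):
  [∞, 36, 36, 36]
  [51, ∞, 97, 36]
  [51, 63, ∞, 36]
  [92, 84, 84, ∞]
Answer: M*[0][1] = 36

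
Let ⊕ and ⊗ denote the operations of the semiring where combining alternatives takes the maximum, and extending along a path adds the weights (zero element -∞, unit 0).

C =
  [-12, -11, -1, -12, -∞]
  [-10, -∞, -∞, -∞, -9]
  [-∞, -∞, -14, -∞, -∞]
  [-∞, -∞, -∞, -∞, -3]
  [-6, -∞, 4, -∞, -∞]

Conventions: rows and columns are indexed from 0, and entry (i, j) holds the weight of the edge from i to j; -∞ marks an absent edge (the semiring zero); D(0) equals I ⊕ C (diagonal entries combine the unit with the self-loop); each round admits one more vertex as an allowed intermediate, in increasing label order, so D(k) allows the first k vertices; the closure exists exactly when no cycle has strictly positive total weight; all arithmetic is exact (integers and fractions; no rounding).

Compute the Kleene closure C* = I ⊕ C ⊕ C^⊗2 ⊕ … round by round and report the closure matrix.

D(0):
  [0, -11, -1, -12, -∞]
  [-10, 0, -∞, -∞, -9]
  [-∞, -∞, 0, -∞, -∞]
  [-∞, -∞, -∞, 0, -3]
  [-6, -∞, 4, -∞, 0]
D(1):
  [0, -11, -1, -12, -∞]
  [-10, 0, -11, -22, -9]
  [-∞, -∞, 0, -∞, -∞]
  [-∞, -∞, -∞, 0, -3]
  [-6, -17, 4, -18, 0]
D(2):
  [0, -11, -1, -12, -20]
  [-10, 0, -11, -22, -9]
  [-∞, -∞, 0, -∞, -∞]
  [-∞, -∞, -∞, 0, -3]
  [-6, -17, 4, -18, 0]
D(3):
  [0, -11, -1, -12, -20]
  [-10, 0, -11, -22, -9]
  [-∞, -∞, 0, -∞, -∞]
  [-∞, -∞, -∞, 0, -3]
  [-6, -17, 4, -18, 0]
D(4):
  [0, -11, -1, -12, -15]
  [-10, 0, -11, -22, -9]
  [-∞, -∞, 0, -∞, -∞]
  [-∞, -∞, -∞, 0, -3]
  [-6, -17, 4, -18, 0]
D(5):
  [0, -11, -1, -12, -15]
  [-10, 0, -5, -22, -9]
  [-∞, -∞, 0, -∞, -∞]
  [-9, -20, 1, 0, -3]
  [-6, -17, 4, -18, 0]
Answer: C* = [[0, -11, -1, -12, -15], [-10, 0, -5, -22, -9], [-∞, -∞, 0, -∞, -∞], [-9, -20, 1, 0, -3], [-6, -17, 4, -18, 0]]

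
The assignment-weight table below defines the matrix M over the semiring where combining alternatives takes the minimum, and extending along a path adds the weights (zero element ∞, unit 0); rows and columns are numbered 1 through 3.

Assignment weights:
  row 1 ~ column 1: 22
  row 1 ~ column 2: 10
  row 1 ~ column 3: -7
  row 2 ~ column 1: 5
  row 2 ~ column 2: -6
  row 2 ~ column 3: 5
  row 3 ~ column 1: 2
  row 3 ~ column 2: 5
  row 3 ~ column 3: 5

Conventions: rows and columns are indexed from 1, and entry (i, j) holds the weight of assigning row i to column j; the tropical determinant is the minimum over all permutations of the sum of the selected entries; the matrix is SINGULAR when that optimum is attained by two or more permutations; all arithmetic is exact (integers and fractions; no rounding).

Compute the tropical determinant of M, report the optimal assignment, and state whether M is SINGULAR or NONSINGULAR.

σ = (1, 2, 3): 22 + (-6) + 5 = 21
σ = (1, 3, 2): 22 + 5 + 5 = 32
σ = (2, 1, 3): 10 + 5 + 5 = 20
σ = (2, 3, 1): 10 + 5 + 2 = 17
σ = (3, 1, 2): (-7) + 5 + 5 = 3
σ = (3, 2, 1): (-7) + (-6) + 2 = -11
Optimal value attained by: σ = (3, 2, 1).
Answer: det⊕(M) = -11; verdict: NONSINGULAR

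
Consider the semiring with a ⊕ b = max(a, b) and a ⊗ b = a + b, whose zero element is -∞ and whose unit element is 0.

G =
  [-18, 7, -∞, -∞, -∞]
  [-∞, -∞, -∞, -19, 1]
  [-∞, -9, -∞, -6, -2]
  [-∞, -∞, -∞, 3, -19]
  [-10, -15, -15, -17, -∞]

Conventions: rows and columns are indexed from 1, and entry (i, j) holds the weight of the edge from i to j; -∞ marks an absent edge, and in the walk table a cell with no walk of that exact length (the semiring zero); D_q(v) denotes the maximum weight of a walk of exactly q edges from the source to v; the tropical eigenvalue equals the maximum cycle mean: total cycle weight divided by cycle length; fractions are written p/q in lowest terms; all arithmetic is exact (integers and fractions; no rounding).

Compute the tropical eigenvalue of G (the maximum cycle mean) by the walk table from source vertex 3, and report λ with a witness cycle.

q=0: [-∞, -∞, 0, -∞, -∞]
q=1: [-∞, -9, -∞, -6, -2]
q=2: [-12, -17, -17, -3, -8]
q=3: [-18, -5, -23, 0, -16]
q=4: [-26, -11, -31, 3, -4]
q=5: [-14, -19, -19, 6, -10]
Optimal cycle mean attained by: cycle 4->4, total 3, length 1.
Answer: λ = 3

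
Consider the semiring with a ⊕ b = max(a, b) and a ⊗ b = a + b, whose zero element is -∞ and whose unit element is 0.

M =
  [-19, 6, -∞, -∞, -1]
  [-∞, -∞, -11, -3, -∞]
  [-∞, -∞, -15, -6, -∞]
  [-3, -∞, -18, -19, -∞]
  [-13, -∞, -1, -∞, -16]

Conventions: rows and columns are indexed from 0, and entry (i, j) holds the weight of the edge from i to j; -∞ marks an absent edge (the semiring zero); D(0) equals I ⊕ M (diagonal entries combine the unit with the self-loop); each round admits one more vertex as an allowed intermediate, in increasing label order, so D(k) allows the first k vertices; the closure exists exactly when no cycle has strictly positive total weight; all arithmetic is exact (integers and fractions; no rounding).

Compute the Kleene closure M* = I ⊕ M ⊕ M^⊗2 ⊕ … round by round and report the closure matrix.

D(0):
  [0, 6, -∞, -∞, -1]
  [-∞, 0, -11, -3, -∞]
  [-∞, -∞, 0, -6, -∞]
  [-3, -∞, -18, 0, -∞]
  [-13, -∞, -1, -∞, 0]
D(1):
  [0, 6, -∞, -∞, -1]
  [-∞, 0, -11, -3, -∞]
  [-∞, -∞, 0, -6, -∞]
  [-3, 3, -18, 0, -4]
  [-13, -7, -1, -∞, 0]
D(2):
  [0, 6, -5, 3, -1]
  [-∞, 0, -11, -3, -∞]
  [-∞, -∞, 0, -6, -∞]
  [-3, 3, -8, 0, -4]
  [-13, -7, -1, -10, 0]
D(3):
  [0, 6, -5, 3, -1]
  [-∞, 0, -11, -3, -∞]
  [-∞, -∞, 0, -6, -∞]
  [-3, 3, -8, 0, -4]
  [-13, -7, -1, -7, 0]
D(4):
  [0, 6, -5, 3, -1]
  [-6, 0, -11, -3, -7]
  [-9, -3, 0, -6, -10]
  [-3, 3, -8, 0, -4]
  [-10, -4, -1, -7, 0]
D(5):
  [0, 6, -2, 3, -1]
  [-6, 0, -8, -3, -7]
  [-9, -3, 0, -6, -10]
  [-3, 3, -5, 0, -4]
  [-10, -4, -1, -7, 0]
Answer: M* = [[0, 6, -2, 3, -1], [-6, 0, -8, -3, -7], [-9, -3, 0, -6, -10], [-3, 3, -5, 0, -4], [-10, -4, -1, -7, 0]]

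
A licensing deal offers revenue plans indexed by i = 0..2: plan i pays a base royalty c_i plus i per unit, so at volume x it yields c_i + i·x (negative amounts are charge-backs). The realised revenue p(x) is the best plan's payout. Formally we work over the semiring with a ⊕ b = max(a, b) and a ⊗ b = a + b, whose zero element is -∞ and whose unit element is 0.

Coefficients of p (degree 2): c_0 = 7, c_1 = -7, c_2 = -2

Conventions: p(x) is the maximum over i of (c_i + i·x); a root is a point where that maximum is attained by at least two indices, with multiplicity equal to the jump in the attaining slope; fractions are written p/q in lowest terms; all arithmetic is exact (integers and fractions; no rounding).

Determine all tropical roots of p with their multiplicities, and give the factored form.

hull edge (i=0, c=7) to (i=2, c=-2): slope -9/2, span 2
Factored form: p(x) = -2 ⊗ (x ⊕ 9/2) ⊗ (x ⊕ 9/2)
Answer: roots = 9/2 (mult 2)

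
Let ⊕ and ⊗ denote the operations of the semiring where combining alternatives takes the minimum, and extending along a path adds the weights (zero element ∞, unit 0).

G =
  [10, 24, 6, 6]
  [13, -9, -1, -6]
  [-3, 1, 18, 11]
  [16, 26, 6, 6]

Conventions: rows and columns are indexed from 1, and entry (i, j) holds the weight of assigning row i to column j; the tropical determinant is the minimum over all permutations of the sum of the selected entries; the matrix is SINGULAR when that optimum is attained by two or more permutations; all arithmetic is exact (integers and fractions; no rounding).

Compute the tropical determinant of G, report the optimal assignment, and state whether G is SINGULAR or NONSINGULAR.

σ = (1, 2, 3, 4): 10 + (-9) + 18 + 6 = 25
σ = (1, 2, 4, 3): 10 + (-9) + 11 + 6 = 18
σ = (1, 3, 2, 4): 10 + (-1) + 1 + 6 = 16
σ = (1, 3, 4, 2): 10 + (-1) + 11 + 26 = 46
σ = (1, 4, 2, 3): 10 + (-6) + 1 + 6 = 11
σ = (1, 4, 3, 2): 10 + (-6) + 18 + 26 = 48
σ = (2, 1, 3, 4): 24 + 13 + 18 + 6 = 61
σ = (2, 1, 4, 3): 24 + 13 + 11 + 6 = 54
σ = (2, 3, 1, 4): 24 + (-1) + (-3) + 6 = 26
σ = (2, 3, 4, 1): 24 + (-1) + 11 + 16 = 50
σ = (2, 4, 1, 3): 24 + (-6) + (-3) + 6 = 21
σ = (2, 4, 3, 1): 24 + (-6) + 18 + 16 = 52
σ = (3, 1, 2, 4): 6 + 13 + 1 + 6 = 26
σ = (3, 1, 4, 2): 6 + 13 + 11 + 26 = 56
σ = (3, 2, 1, 4): 6 + (-9) + (-3) + 6 = 0
σ = (3, 2, 4, 1): 6 + (-9) + 11 + 16 = 24
σ = (3, 4, 1, 2): 6 + (-6) + (-3) + 26 = 23
σ = (3, 4, 2, 1): 6 + (-6) + 1 + 16 = 17
σ = (4, 1, 2, 3): 6 + 13 + 1 + 6 = 26
σ = (4, 1, 3, 2): 6 + 13 + 18 + 26 = 63
σ = (4, 2, 1, 3): 6 + (-9) + (-3) + 6 = 0
σ = (4, 2, 3, 1): 6 + (-9) + 18 + 16 = 31
σ = (4, 3, 1, 2): 6 + (-1) + (-3) + 26 = 28
σ = (4, 3, 2, 1): 6 + (-1) + 1 + 16 = 22
Optimal value attained by: σ = (3, 2, 1, 4).
Answer: det⊕(G) = 0; verdict: SINGULAR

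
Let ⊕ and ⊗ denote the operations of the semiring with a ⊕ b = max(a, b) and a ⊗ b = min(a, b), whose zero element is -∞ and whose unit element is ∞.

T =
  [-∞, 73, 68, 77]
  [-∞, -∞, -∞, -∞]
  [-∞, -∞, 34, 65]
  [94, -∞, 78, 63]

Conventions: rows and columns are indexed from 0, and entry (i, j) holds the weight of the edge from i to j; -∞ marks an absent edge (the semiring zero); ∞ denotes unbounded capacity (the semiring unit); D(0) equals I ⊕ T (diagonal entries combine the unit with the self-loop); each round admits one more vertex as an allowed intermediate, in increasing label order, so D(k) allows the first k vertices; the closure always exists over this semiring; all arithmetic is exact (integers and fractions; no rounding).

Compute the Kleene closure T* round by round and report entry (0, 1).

D(0):
  [∞, 73, 68, 77]
  [-∞, ∞, -∞, -∞]
  [-∞, -∞, ∞, 65]
  [94, -∞, 78, ∞]
D(1):
  [∞, 73, 68, 77]
  [-∞, ∞, -∞, -∞]
  [-∞, -∞, ∞, 65]
  [94, 73, 78, ∞]
D(2):
  [∞, 73, 68, 77]
  [-∞, ∞, -∞, -∞]
  [-∞, -∞, ∞, 65]
  [94, 73, 78, ∞]
D(3):
  [∞, 73, 68, 77]
  [-∞, ∞, -∞, -∞]
  [-∞, -∞, ∞, 65]
  [94, 73, 78, ∞]
D(4):
  [∞, 73, 77, 77]
  [-∞, ∞, -∞, -∞]
  [65, 65, ∞, 65]
  [94, 73, 78, ∞]
Answer: T*[0][1] = 73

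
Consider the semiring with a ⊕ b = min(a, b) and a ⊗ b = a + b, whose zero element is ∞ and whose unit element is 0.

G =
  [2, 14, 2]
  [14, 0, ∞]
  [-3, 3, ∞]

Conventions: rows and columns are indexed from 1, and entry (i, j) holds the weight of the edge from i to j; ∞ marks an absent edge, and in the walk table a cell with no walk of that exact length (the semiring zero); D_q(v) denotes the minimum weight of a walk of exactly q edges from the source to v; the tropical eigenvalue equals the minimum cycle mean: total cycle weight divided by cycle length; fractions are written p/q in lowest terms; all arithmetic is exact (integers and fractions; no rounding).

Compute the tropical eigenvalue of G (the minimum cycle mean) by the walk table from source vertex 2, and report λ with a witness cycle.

q=0: [∞, 0, ∞]
q=1: [14, 0, ∞]
q=2: [14, 0, 16]
q=3: [13, 0, 16]
Optimal cycle mean attained by: cycle 1->3->1, total 2 + (-3), length 2.
Answer: λ = -1/2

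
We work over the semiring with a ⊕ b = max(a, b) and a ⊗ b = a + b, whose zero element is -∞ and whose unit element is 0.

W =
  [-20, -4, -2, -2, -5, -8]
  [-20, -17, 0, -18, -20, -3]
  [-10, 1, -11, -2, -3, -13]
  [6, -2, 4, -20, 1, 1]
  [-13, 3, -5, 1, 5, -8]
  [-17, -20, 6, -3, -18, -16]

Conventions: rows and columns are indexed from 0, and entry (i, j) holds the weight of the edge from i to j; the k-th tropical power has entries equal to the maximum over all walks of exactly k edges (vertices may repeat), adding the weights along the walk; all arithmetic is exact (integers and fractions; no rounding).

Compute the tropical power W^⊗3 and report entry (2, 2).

W^⊗2:
  [4, -1, 2, -4, 0, -1]
  [-10, 1, 3, -2, -3, -13]
  [4, 0, 2, -2, 2, -1]
  [-6, 5, 7, 4, 6, -2]
  [7, 8, 5, 6, 10, 2]
  [3, 7, 1, 4, 3, -2]
W^⊗3:
  [2, 3, 5, 2, 5, -3]
  [4, 4, 2, 1, 2, -1]
  [4, 5, 5, 3, 7, -1]
  [10, 9, 8, 7, 11, 5]
  [12, 13, 10, 11, 15, 7]
  [10, 6, 8, 4, 8, 5]
Key observation: the optimum is the walk 2->3->5->2, with weight (-2) + 1 + 6 = 5.
Optimal value attained by: walk 2->3->5->2.
Answer: (W^⊗3)[2][2] = 5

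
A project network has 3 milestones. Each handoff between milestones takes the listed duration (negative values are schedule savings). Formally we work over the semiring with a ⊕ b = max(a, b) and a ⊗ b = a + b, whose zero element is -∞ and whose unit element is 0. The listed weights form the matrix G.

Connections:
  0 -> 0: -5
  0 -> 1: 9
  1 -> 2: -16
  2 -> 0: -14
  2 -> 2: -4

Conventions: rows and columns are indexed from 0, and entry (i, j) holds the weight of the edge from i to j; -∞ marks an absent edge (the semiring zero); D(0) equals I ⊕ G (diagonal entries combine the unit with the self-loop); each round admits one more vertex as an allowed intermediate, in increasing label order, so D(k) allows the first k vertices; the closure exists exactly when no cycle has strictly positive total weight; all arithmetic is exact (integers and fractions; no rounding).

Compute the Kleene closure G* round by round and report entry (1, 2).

D(0):
  [0, 9, -∞]
  [-∞, 0, -16]
  [-14, -∞, 0]
D(1):
  [0, 9, -∞]
  [-∞, 0, -16]
  [-14, -5, 0]
D(2):
  [0, 9, -7]
  [-∞, 0, -16]
  [-14, -5, 0]
D(3):
  [0, 9, -7]
  [-30, 0, -16]
  [-14, -5, 0]
Answer: G*[1][2] = -16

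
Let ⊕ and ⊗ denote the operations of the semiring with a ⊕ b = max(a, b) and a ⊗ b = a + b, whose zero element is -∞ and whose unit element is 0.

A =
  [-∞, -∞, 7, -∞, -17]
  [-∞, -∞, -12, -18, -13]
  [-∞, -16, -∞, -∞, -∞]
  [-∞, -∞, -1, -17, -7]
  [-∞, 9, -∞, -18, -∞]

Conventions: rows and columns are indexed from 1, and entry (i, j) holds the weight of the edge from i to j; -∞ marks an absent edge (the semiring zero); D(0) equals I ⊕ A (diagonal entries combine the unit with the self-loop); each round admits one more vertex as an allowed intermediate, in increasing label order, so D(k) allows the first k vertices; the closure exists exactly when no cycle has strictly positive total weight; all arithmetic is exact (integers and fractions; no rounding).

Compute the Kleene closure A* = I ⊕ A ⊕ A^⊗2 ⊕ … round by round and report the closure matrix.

D(0):
  [0, -∞, 7, -∞, -17]
  [-∞, 0, -12, -18, -13]
  [-∞, -16, 0, -∞, -∞]
  [-∞, -∞, -1, 0, -7]
  [-∞, 9, -∞, -18, 0]
D(1):
  [0, -∞, 7, -∞, -17]
  [-∞, 0, -12, -18, -13]
  [-∞, -16, 0, -∞, -∞]
  [-∞, -∞, -1, 0, -7]
  [-∞, 9, -∞, -18, 0]
D(2):
  [0, -∞, 7, -∞, -17]
  [-∞, 0, -12, -18, -13]
  [-∞, -16, 0, -34, -29]
  [-∞, -∞, -1, 0, -7]
  [-∞, 9, -3, -9, 0]
D(3):
  [0, -9, 7, -27, -17]
  [-∞, 0, -12, -18, -13]
  [-∞, -16, 0, -34, -29]
  [-∞, -17, -1, 0, -7]
  [-∞, 9, -3, -9, 0]
D(4):
  [0, -9, 7, -27, -17]
  [-∞, 0, -12, -18, -13]
  [-∞, -16, 0, -34, -29]
  [-∞, -17, -1, 0, -7]
  [-∞, 9, -3, -9, 0]
D(5):
  [0, -8, 7, -26, -17]
  [-∞, 0, -12, -18, -13]
  [-∞, -16, 0, -34, -29]
  [-∞, 2, -1, 0, -7]
  [-∞, 9, -3, -9, 0]
Answer: A* = [[0, -8, 7, -26, -17], [-∞, 0, -12, -18, -13], [-∞, -16, 0, -34, -29], [-∞, 2, -1, 0, -7], [-∞, 9, -3, -9, 0]]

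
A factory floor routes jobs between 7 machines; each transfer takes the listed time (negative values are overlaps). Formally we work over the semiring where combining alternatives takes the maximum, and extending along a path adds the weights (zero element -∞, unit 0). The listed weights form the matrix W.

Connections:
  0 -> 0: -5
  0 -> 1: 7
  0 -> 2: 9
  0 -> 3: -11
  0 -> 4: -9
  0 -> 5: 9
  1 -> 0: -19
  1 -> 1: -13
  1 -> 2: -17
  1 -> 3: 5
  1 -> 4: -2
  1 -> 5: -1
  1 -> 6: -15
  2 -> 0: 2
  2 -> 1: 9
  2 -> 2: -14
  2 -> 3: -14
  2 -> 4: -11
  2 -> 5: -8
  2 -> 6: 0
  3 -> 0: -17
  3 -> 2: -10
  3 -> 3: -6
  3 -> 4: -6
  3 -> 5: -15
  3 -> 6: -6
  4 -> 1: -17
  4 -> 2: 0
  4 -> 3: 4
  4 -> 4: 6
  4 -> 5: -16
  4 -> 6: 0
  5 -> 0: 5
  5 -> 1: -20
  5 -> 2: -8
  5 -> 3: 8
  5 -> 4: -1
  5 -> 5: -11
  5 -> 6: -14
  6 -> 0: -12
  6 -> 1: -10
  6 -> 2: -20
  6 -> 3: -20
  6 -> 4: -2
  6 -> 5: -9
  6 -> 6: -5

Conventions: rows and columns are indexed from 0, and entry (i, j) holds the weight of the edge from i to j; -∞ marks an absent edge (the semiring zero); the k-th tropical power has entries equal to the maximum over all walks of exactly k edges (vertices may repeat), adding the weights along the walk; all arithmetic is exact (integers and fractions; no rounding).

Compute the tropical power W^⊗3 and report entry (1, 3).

W^⊗2:
  [14, 18, 4, 17, 8, 6, 9]
  [4, -8, -2, 7, 4, -10, -1]
  [-3, 9, 11, 14, 7, 11, -5]
  [-8, -1, -6, -2, 0, -8, -6]
  [2, 9, 6, 10, 12, -8, 6]
  [0, 12, 14, 3, 5, 14, 2]
  [-4, -5, -2, 2, 4, -3, -2]
W^⊗3:
  [11, 21, 23, 23, 16, 23, 11]
  [0, 11, 13, 8, 10, 13, 4]
  [16, 20, 7, 19, 13, 8, 11]
  [-3, 3, 1, 4, 6, 1, 0]
  [8, 15, 12, 16, 18, 11, 12]
  [19, 23, 9, 22, 13, 11, 14]
  [2, 7, 5, 8, 10, 5, 4]
Key observation: the optimum is the walk 1->4->4->3, with weight (-2) + 6 + 4 = 8.
Optimal value attained by: walk 1->4->4->3.
Answer: (W^⊗3)[1][3] = 8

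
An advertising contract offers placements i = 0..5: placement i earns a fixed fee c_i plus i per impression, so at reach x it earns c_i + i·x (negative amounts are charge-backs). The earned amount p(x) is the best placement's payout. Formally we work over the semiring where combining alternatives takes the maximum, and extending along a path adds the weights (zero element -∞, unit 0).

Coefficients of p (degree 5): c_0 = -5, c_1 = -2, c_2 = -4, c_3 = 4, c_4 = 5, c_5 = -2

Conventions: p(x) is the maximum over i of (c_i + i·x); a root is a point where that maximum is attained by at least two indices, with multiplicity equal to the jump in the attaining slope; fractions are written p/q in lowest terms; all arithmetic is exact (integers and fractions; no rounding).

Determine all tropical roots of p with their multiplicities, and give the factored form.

hull edge (i=0, c=-5) to (i=3, c=4): slope 3, span 3
hull edge (i=3, c=4) to (i=4, c=5): slope 1, span 1
hull edge (i=4, c=5) to (i=5, c=-2): slope -7, span 1
Factored form: p(x) = -2 ⊗ (x ⊕ (-3)) ⊗ (x ⊕ (-3)) ⊗ (x ⊕ (-3)) ⊗ (x ⊕ (-1)) ⊗ (x ⊕ 7)
Answer: roots = -3 (mult 3), -1 (mult 1), 7 (mult 1)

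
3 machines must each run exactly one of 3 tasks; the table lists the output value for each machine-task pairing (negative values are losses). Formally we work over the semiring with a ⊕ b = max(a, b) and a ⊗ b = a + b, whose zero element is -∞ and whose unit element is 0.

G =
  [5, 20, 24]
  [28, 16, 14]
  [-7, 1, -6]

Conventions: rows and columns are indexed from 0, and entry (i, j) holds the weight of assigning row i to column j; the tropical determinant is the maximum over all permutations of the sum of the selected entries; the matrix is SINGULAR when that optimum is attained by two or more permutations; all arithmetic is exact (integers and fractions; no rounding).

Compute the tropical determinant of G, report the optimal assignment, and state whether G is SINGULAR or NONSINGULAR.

σ = (0, 1, 2): 5 + 16 + (-6) = 15
σ = (0, 2, 1): 5 + 14 + 1 = 20
σ = (1, 0, 2): 20 + 28 + (-6) = 42
σ = (1, 2, 0): 20 + 14 + (-7) = 27
σ = (2, 0, 1): 24 + 28 + 1 = 53
σ = (2, 1, 0): 24 + 16 + (-7) = 33
Optimal value attained by: σ = (2, 0, 1).
Answer: det⊕(G) = 53; verdict: NONSINGULAR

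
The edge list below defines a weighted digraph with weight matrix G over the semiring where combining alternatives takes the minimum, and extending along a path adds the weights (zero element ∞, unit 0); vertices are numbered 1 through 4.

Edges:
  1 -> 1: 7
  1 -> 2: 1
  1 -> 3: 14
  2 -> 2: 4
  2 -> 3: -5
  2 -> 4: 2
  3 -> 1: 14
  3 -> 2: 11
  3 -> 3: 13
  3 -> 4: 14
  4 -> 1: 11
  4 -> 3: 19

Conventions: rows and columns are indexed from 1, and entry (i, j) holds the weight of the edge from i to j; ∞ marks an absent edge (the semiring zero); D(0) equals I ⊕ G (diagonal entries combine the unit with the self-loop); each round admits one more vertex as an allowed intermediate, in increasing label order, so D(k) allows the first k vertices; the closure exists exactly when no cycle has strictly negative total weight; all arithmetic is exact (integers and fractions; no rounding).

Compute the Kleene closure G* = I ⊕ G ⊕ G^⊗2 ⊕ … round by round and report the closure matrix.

D(0):
  [0, 1, 14, ∞]
  [∞, 0, -5, 2]
  [14, 11, 0, 14]
  [11, ∞, 19, 0]
D(1):
  [0, 1, 14, ∞]
  [∞, 0, -5, 2]
  [14, 11, 0, 14]
  [11, 12, 19, 0]
D(2):
  [0, 1, -4, 3]
  [∞, 0, -5, 2]
  [14, 11, 0, 13]
  [11, 12, 7, 0]
D(3):
  [0, 1, -4, 3]
  [9, 0, -5, 2]
  [14, 11, 0, 13]
  [11, 12, 7, 0]
D(4):
  [0, 1, -4, 3]
  [9, 0, -5, 2]
  [14, 11, 0, 13]
  [11, 12, 7, 0]
Answer: G* = [[0, 1, -4, 3], [9, 0, -5, 2], [14, 11, 0, 13], [11, 12, 7, 0]]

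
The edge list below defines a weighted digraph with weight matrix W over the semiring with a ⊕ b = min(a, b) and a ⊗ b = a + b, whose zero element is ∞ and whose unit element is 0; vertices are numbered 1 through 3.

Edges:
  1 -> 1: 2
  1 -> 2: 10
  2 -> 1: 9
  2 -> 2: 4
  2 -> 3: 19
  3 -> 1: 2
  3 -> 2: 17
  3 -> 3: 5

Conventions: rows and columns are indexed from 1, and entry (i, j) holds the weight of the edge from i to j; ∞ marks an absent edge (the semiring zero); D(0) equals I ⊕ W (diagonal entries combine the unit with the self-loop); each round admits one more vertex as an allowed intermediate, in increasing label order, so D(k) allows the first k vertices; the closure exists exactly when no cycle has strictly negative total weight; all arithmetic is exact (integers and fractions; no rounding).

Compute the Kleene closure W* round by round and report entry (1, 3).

D(0):
  [0, 10, ∞]
  [9, 0, 19]
  [2, 17, 0]
D(1):
  [0, 10, ∞]
  [9, 0, 19]
  [2, 12, 0]
D(2):
  [0, 10, 29]
  [9, 0, 19]
  [2, 12, 0]
D(3):
  [0, 10, 29]
  [9, 0, 19]
  [2, 12, 0]
Answer: W*[1][3] = 29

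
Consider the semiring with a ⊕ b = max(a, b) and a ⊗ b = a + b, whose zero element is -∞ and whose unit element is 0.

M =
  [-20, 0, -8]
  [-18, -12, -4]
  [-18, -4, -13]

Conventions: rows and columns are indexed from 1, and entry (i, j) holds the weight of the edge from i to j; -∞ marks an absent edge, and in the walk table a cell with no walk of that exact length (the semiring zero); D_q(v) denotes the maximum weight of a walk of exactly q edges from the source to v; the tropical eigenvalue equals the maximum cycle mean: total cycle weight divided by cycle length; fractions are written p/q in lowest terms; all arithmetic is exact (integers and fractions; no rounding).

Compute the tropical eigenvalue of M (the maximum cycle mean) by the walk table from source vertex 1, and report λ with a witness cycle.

q=0: [0, -∞, -∞]
q=1: [-20, 0, -8]
q=2: [-18, -12, -4]
q=3: [-22, -8, -16]
Optimal cycle mean attained by: cycle 2->3->2, total (-4) + (-4), length 2.
Answer: λ = -4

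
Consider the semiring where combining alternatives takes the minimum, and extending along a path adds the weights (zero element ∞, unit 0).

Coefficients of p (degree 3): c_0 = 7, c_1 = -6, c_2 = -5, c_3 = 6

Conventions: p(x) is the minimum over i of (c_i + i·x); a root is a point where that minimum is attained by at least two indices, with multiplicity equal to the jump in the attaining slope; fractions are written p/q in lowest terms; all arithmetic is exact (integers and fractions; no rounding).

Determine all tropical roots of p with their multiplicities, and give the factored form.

hull edge (i=0, c=7) to (i=1, c=-6): slope -13, span 1
hull edge (i=1, c=-6) to (i=2, c=-5): slope 1, span 1
hull edge (i=2, c=-5) to (i=3, c=6): slope 11, span 1
Factored form: p(x) = 6 ⊗ (x ⊕ (-11)) ⊗ (x ⊕ (-1)) ⊗ (x ⊕ 13)
Answer: roots = -11 (mult 1), -1 (mult 1), 13 (mult 1)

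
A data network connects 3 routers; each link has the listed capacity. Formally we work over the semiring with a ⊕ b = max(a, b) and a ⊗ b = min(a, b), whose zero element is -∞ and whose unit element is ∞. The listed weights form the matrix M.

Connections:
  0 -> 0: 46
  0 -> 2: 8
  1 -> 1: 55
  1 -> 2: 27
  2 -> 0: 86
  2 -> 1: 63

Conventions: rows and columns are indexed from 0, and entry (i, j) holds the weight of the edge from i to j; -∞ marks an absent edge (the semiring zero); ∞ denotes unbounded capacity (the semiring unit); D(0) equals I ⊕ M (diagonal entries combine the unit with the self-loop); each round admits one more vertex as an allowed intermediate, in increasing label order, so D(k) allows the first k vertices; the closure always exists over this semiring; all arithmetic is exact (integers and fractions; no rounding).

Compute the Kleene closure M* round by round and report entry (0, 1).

D(0):
  [∞, -∞, 8]
  [-∞, ∞, 27]
  [86, 63, ∞]
D(1):
  [∞, -∞, 8]
  [-∞, ∞, 27]
  [86, 63, ∞]
D(2):
  [∞, -∞, 8]
  [-∞, ∞, 27]
  [86, 63, ∞]
D(3):
  [∞, 8, 8]
  [27, ∞, 27]
  [86, 63, ∞]
Answer: M*[0][1] = 8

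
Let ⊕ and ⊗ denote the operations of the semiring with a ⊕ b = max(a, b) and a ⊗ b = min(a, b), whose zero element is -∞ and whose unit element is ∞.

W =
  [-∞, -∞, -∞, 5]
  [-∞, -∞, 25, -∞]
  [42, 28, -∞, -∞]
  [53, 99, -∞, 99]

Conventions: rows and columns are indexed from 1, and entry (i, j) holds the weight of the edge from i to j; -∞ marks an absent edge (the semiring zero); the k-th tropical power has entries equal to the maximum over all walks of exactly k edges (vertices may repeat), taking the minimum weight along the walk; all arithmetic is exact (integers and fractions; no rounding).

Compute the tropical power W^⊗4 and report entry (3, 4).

W^⊗2:
  [5, 5, -∞, 5]
  [25, 25, -∞, -∞]
  [-∞, -∞, 25, 5]
  [53, 99, 25, 99]
W^⊗3:
  [5, 5, 5, 5]
  [-∞, -∞, 25, 5]
  [25, 25, -∞, 5]
  [53, 99, 25, 99]
W^⊗4:
  [5, 5, 5, 5]
  [25, 25, -∞, 5]
  [5, 5, 25, 5]
  [53, 99, 25, 99]
Key observation: the optimum is the walk 3->1->4->4->4, with weight 42 min 5 min 99 min 99 = 5.
Optimal value attained by: walk 3->1->4->4->4.
Answer: (W^⊗4)[3][4] = 5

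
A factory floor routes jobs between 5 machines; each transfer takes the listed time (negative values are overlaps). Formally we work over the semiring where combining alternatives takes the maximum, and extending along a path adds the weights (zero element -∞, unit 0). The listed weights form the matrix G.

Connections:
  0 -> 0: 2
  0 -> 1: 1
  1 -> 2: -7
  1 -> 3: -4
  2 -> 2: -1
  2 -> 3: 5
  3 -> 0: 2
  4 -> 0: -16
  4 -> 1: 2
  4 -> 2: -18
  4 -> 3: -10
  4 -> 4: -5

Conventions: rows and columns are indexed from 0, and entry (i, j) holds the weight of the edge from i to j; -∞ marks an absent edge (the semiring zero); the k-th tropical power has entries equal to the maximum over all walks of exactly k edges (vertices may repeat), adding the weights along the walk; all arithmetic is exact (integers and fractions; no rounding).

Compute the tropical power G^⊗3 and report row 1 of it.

G^⊗2:
  [4, 3, -6, -3, -∞]
  [-2, -∞, -8, -2, -∞]
  [7, -∞, -2, 4, -∞]
  [4, 3, -∞, -∞, -∞]
  [-8, -3, -5, -2, -10]
G^⊗3:
  [6, 5, -4, -1, -∞]
  [0, -1, -9, -3, -∞]
  [9, 8, -3, 3, -∞]
  [6, 5, -4, -1, -∞]
  [0, -7, -6, 0, -15]
Answer: row 1 of G^⊗3 = [0, -1, -9, -3, -∞]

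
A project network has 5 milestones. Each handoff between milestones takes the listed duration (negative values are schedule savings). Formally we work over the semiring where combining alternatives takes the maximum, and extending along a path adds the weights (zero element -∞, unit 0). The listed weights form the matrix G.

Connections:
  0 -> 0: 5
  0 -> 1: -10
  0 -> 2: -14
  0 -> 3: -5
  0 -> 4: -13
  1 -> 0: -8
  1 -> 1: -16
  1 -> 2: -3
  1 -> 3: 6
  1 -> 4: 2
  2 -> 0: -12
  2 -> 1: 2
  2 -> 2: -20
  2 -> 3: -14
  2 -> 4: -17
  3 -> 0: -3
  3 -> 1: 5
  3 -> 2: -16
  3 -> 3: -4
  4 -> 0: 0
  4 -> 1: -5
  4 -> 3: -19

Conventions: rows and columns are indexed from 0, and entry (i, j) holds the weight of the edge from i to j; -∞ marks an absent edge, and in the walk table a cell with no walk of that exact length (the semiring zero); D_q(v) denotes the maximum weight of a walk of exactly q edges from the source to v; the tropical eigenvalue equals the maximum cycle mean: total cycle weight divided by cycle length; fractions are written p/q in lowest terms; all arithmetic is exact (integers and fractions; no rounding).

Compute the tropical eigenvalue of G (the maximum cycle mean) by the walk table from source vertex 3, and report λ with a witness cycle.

q=0: [-∞, -∞, -∞, 0, -∞]
q=1: [-3, 5, -16, -4, -∞]
q=2: [2, 1, 2, 11, 7]
q=3: [8, 16, -2, 7, 3]
q=4: [13, 12, 13, 22, 18]
q=5: [19, 27, 9, 18, 14]
Optimal cycle mean attained by: cycle 1->3->1, total 6 + 5, length 2.
Answer: λ = 11/2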